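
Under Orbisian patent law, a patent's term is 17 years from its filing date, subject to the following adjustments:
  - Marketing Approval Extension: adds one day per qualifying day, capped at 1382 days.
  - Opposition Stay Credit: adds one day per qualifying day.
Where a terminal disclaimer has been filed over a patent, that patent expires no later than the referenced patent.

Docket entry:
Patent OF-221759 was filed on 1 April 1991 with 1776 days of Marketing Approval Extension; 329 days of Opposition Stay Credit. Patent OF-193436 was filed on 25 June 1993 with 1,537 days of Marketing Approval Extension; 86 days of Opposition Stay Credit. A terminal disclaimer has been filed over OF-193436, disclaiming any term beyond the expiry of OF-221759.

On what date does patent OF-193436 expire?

Natural term of OF-193436:
  Base: filing + 17 years → 25 June 2010.
  Marketing Approval Extension: 1537 days claimed exceeds the 1382-day cap, so +1382 days → 7 April 2014.
  Opposition Stay Credit: +86 days → 2 July 2014.
Expiry of referenced patent OF-221759:
  Base: filing + 17 years → 1 April 2008.
  Marketing Approval Extension: 1776 days claimed exceeds the 1382-day cap, so +1382 days → 13 January 2012.
  Opposition Stay Credit: +329 days → 7 December 2012.
Terminal disclaimer: OF-193436 expires on the earlier of 2 July 2014 and 7 December 2012.

2012-12-07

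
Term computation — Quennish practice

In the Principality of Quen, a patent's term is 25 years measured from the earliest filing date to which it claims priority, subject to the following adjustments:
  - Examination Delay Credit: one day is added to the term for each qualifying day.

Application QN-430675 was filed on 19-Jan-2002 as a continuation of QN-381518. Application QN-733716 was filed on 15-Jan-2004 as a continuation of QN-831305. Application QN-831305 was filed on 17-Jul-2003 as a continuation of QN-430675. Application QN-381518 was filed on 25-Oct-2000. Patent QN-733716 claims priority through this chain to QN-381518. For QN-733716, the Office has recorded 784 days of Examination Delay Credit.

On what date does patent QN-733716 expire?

Earliest priority filing: 25 October 2000.
Base term: 25 October 2000 + 25 years → 25 October 2025.
Examination Delay Credit: +784 days → 18 December 2027.

2027-12-18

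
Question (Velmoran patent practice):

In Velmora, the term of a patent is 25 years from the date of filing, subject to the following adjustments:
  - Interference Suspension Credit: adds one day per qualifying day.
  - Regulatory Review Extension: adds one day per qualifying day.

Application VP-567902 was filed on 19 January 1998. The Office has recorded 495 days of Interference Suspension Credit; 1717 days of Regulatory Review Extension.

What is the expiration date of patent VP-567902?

Base term: filing date + 25 years → 19 January 2023.
Interference Suspension Credit: +495 days → 28 May 2024.
Regulatory Review Extension: +1717 days → 8 February 2029.

February 8, 2029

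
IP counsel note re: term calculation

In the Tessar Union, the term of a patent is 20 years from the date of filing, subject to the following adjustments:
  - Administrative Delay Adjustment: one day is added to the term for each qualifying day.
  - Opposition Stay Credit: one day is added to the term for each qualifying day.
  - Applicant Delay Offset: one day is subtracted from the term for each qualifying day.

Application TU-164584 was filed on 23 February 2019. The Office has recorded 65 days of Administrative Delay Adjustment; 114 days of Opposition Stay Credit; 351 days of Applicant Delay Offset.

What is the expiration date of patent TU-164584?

September 4, 2038

Base term: filing date + 20 years → 23 February 2039.
Administrative Delay Adjustment: +65 days → 29 April 2039.
Opposition Stay Credit: +114 days → 21 August 2039.
Applicant Delay Offset: −351 days → 4 September 2038.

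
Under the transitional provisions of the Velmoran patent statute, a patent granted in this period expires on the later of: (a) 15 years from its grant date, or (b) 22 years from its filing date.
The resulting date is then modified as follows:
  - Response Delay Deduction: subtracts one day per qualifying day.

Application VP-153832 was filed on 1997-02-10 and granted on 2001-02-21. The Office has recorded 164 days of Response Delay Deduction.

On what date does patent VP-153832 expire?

2018-08-30

(a) grant + 15 years → 21 February 2016.
(b) filing + 22 years → 10 February 2019.
Later of the two: 10 February 2019.
Response Delay Deduction: −164 days → 30 August 2018.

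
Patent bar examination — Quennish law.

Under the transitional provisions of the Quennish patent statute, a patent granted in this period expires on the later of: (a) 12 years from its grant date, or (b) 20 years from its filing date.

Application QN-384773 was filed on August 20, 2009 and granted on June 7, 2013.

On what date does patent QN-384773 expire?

(a) grant + 12 years → 7 June 2025.
(b) filing + 20 years → 20 August 2029.
Later of the two: 20 August 2029.

August 20, 2029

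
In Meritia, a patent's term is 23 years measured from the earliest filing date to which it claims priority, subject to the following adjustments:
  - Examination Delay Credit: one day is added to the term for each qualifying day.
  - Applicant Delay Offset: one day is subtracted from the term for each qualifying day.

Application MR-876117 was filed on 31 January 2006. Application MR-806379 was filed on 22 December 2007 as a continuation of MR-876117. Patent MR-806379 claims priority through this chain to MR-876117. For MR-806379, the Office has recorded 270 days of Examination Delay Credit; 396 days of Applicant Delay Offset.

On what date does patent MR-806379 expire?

Earliest priority filing: 31 January 2006.
Base term: 31 January 2006 + 23 years → 31 January 2029.
Examination Delay Credit: +270 days → 28 October 2029.
Applicant Delay Offset: −396 days → 27 September 2028.

September 27, 2028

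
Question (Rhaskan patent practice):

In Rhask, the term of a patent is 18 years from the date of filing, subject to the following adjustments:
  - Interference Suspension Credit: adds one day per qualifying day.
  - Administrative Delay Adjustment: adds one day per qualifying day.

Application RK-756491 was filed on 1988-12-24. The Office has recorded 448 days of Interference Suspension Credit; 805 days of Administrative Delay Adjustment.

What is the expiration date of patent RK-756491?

Base term: filing date + 18 years → 24 December 2006.
Interference Suspension Credit: +448 days → 16 March 2008.
Administrative Delay Adjustment: +805 days → 30 May 2010.

2010-05-30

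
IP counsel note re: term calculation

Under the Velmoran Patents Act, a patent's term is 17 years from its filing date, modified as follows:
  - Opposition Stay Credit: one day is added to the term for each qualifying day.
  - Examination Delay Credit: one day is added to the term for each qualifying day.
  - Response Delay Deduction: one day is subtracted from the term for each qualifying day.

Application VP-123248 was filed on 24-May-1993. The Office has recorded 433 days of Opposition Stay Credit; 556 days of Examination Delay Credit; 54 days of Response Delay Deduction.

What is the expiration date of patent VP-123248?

Base term: filing date + 17 years → 24 May 2010.
Opposition Stay Credit: +433 days → 31 July 2011.
Examination Delay Credit: +556 days → 6 February 2013.
Response Delay Deduction: −54 days → 14 December 2012.

December 14, 2012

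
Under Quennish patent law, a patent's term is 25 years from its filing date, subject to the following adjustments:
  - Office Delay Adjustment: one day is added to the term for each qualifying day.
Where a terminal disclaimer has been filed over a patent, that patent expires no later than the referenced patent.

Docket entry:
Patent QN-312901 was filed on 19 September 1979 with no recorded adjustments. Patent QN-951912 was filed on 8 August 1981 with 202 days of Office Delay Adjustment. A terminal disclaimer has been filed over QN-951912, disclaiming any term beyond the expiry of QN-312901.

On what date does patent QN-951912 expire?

Natural term of QN-951912:
  Base: filing + 25 years → 8 August 2006.
  Office Delay Adjustment: +202 days → 26 February 2007.
Expiry of referenced patent QN-312901:
  Base: filing + 25 years → 19 September 2004.
Terminal disclaimer: QN-951912 expires on the earlier of 26 February 2007 and 19 September 2004.

2004-09-19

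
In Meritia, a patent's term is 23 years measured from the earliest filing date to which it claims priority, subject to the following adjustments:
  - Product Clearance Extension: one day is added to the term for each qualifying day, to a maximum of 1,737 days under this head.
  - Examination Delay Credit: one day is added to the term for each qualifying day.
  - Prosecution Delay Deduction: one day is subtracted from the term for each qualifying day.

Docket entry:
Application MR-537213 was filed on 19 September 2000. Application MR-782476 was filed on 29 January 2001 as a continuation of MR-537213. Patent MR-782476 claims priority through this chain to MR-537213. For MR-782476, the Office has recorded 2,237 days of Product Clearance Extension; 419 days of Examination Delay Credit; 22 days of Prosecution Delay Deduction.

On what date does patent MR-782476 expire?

Earliest priority filing: 19 September 2000.
Base term: 19 September 2000 + 23 years → 19 September 2023.
Product Clearance Extension: 2237 days claimed exceeds the 1737-day cap, so +1737 days → 21 June 2028.
Examination Delay Credit: +419 days → 14 August 2029.
Prosecution Delay Deduction: −22 days → 23 July 2029.

2029-07-23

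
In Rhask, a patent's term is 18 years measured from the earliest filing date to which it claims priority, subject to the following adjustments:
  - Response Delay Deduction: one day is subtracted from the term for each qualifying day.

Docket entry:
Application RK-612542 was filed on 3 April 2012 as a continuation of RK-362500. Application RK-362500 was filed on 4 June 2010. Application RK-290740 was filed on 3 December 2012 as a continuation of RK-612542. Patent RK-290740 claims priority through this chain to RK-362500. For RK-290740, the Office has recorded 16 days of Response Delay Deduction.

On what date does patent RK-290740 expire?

May 19, 2028

Earliest priority filing: 4 June 2010.
Base term: 4 June 2010 + 18 years → 4 June 2028.
Response Delay Deduction: −16 days → 19 May 2028.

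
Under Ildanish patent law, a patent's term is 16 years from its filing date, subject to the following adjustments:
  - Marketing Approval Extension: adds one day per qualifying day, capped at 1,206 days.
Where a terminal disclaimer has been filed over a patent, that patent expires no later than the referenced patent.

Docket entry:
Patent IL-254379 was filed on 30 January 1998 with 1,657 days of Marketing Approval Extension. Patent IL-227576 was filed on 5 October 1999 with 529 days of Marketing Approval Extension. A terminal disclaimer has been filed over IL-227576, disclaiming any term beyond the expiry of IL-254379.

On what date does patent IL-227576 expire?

March 17, 2017

Natural term of IL-227576:
  Base: filing + 16 years → 5 October 2015.
  Marketing Approval Extension: 529 days (within the 1206-day cap) → +529 days → 17 March 2017.
Expiry of referenced patent IL-254379:
  Base: filing + 16 years → 30 January 2014.
  Marketing Approval Extension: 1657 days claimed exceeds the 1206-day cap, so +1206 days → 20 May 2017.
Terminal disclaimer: IL-227576 expires on the earlier of 17 March 2017 and 20 May 2017.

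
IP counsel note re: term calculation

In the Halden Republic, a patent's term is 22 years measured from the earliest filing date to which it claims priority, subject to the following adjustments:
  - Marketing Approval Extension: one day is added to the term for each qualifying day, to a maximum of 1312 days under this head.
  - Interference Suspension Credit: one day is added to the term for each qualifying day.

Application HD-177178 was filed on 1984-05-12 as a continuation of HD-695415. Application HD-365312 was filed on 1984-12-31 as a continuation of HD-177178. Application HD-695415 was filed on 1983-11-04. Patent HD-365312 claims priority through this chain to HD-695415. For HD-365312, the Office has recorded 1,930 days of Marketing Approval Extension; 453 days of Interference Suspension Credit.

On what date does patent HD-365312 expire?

Earliest priority filing: 4 November 1983.
Base term: 4 November 1983 + 22 years → 4 November 2005.
Marketing Approval Extension: 1930 days claimed exceeds the 1312-day cap, so +1312 days → 8 June 2009.
Interference Suspension Credit: +453 days → 4 September 2010.

September 4, 2010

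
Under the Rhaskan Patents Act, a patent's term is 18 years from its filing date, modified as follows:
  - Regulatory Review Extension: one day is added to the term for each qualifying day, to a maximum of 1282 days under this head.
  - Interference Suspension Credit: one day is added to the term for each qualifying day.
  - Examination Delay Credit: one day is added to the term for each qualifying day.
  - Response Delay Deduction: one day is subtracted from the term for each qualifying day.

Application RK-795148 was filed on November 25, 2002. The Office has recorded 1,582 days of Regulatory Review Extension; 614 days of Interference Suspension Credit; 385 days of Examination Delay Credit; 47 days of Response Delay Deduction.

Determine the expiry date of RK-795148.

January 7, 2027

Base term: filing date + 18 years → 25 November 2020.
Regulatory Review Extension: 1582 days claimed exceeds the 1282-day cap, so +1282 days → 30 May 2024.
Interference Suspension Credit: +614 days → 3 February 2026.
Examination Delay Credit: +385 days → 23 February 2027.
Response Delay Deduction: −47 days → 7 January 2027.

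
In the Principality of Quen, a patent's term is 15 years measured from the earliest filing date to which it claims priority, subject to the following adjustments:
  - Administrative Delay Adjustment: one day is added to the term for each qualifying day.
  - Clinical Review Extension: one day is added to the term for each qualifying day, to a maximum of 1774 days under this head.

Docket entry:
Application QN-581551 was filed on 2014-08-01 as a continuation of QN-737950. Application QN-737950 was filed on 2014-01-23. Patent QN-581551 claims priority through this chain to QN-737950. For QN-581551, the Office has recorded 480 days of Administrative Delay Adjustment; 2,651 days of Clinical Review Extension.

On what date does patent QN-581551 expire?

2035-03-27

Earliest priority filing: 23 January 2014.
Base term: 23 January 2014 + 15 years → 23 January 2029.
Administrative Delay Adjustment: +480 days → 18 May 2030.
Clinical Review Extension: 2651 days claimed exceeds the 1774-day cap, so +1774 days → 27 March 2035.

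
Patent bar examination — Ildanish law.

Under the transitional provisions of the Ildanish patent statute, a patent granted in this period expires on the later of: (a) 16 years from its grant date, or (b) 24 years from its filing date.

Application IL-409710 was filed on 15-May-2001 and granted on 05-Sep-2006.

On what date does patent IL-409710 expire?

(a) grant + 16 years → 5 September 2022.
(b) filing + 24 years → 15 May 2025.
Later of the two: 15 May 2025.

2025-05-15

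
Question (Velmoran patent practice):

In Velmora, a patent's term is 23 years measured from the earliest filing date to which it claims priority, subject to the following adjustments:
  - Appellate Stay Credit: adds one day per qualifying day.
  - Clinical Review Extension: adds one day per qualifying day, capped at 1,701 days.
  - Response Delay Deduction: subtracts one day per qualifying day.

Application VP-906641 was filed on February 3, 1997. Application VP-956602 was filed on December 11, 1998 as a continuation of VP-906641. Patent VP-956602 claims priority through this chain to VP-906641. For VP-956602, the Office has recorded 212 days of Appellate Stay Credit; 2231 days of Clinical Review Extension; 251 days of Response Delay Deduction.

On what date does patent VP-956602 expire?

Earliest priority filing: 3 February 1997.
Base term: 3 February 1997 + 23 years → 3 February 2020.
Appellate Stay Credit: +212 days → 2 September 2020.
Clinical Review Extension: 2231 days claimed exceeds the 1701-day cap, so +1701 days → 30 April 2025.
Response Delay Deduction: −251 days → 22 August 2024.

August 22, 2024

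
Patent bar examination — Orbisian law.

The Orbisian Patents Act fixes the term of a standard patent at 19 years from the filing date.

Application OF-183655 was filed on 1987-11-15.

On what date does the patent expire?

November 15, 2006

Filing date + 19 years → 15 November 2006.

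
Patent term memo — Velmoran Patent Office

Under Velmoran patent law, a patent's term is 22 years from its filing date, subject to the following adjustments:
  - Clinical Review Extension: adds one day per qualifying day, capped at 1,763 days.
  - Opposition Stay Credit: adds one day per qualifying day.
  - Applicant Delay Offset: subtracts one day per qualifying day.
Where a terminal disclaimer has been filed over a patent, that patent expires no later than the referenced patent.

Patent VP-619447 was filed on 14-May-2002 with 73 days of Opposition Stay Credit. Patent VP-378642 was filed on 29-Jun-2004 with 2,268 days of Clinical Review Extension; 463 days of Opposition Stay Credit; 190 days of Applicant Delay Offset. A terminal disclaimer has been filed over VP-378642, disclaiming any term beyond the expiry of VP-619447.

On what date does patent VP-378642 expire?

Natural term of VP-378642:
  Base: filing + 22 years → 29 June 2026.
  Clinical Review Extension: 2268 days claimed exceeds the 1763-day cap, so +1763 days → 27 April 2031.
  Opposition Stay Credit: +463 days → 2 August 2032.
  Applicant Delay Offset: −190 days → 25 January 2032.
Expiry of referenced patent VP-619447:
  Base: filing + 22 years → 14 May 2024.
  Opposition Stay Credit: +73 days → 26 July 2024.
Terminal disclaimer: VP-378642 expires on the earlier of 25 January 2032 and 26 July 2024.

2024-07-26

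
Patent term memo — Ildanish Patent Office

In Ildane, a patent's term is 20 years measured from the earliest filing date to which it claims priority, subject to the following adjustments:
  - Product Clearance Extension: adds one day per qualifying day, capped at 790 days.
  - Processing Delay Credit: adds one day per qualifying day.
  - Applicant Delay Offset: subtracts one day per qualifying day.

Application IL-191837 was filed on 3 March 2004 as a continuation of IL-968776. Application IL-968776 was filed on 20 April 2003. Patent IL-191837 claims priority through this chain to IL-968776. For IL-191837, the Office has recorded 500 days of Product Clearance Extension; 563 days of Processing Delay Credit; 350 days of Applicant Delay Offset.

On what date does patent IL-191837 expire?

April 2, 2025

Earliest priority filing: 20 April 2003.
Base term: 20 April 2003 + 20 years → 20 April 2023.
Product Clearance Extension: 500 days (within the 790-day cap) → +500 days → 1 September 2024.
Processing Delay Credit: +563 days → 18 March 2026.
Applicant Delay Offset: −350 days → 2 April 2025.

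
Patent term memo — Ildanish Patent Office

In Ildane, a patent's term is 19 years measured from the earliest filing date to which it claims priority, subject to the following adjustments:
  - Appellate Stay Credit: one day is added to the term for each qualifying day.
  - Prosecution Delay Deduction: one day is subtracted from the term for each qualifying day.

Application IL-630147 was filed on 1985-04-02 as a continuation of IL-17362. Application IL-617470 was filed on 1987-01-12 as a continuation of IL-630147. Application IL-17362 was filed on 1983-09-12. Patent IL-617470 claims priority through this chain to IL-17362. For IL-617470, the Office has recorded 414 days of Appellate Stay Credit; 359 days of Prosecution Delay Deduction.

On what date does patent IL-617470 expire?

Earliest priority filing: 12 September 1983.
Base term: 12 September 1983 + 19 years → 12 September 2002.
Appellate Stay Credit: +414 days → 31 October 2003.
Prosecution Delay Deduction: −359 days → 6 November 2002.

November 6, 2002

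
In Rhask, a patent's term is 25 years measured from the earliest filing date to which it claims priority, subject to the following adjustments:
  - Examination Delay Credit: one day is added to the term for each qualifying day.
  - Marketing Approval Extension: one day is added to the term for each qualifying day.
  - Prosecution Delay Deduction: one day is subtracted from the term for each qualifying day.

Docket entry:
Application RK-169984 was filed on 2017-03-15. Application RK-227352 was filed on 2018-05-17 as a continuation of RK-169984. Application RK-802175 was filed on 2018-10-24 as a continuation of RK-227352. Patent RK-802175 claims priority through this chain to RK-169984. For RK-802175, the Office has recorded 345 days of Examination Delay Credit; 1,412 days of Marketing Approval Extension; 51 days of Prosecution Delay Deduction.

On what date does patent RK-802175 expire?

2046-11-15

Earliest priority filing: 15 March 2017.
Base term: 15 March 2017 + 25 years → 15 March 2042.
Examination Delay Credit: +345 days → 23 February 2043.
Marketing Approval Extension: +1412 days → 5 January 2047.
Prosecution Delay Deduction: −51 days → 15 November 2046.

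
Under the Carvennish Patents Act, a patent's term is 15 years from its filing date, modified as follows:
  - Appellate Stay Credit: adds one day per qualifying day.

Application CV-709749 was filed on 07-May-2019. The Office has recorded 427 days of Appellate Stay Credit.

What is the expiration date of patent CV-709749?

July 8, 2035

Base term: filing date + 15 years → 7 May 2034.
Appellate Stay Credit: +427 days → 8 July 2035.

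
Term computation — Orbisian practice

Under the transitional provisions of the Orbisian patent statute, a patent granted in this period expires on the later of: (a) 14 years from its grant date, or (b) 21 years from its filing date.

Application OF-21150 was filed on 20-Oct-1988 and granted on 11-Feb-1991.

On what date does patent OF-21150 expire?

October 20, 2009

(a) grant + 14 years → 11 February 2005.
(b) filing + 21 years → 20 October 2009.
Later of the two: 20 October 2009.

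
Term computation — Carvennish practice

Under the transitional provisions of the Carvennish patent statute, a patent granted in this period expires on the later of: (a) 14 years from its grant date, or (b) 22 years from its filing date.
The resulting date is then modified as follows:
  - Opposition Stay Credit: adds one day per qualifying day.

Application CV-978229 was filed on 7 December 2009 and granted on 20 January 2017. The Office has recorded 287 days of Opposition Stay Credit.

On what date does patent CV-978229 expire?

(a) grant + 14 years → 20 January 2031.
(b) filing + 22 years → 7 December 2031.
Later of the two: 7 December 2031.
Opposition Stay Credit: +287 days → 19 September 2032.

September 19, 2032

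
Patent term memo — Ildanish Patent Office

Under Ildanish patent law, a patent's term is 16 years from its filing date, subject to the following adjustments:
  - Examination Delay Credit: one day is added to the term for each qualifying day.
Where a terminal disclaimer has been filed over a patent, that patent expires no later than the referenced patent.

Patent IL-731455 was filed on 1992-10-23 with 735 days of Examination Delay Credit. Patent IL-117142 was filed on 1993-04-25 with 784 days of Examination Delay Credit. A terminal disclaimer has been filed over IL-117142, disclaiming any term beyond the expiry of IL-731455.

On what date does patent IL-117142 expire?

October 28, 2010

Natural term of IL-117142:
  Base: filing + 16 years → 25 April 2009.
  Examination Delay Credit: +784 days → 18 June 2011.
Expiry of referenced patent IL-731455:
  Base: filing + 16 years → 23 October 2008.
  Examination Delay Credit: +735 days → 28 October 2010.
Terminal disclaimer: IL-117142 expires on the earlier of 18 June 2011 and 28 October 2010.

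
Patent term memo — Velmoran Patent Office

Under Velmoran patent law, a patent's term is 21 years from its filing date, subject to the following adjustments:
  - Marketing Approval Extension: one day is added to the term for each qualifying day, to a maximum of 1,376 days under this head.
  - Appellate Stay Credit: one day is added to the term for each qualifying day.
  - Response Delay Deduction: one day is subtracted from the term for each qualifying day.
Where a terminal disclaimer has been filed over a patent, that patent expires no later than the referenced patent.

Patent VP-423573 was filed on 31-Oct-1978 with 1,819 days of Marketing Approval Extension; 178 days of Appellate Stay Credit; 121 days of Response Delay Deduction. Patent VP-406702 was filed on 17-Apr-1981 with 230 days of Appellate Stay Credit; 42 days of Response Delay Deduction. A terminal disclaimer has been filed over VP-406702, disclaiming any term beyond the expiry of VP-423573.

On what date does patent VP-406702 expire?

Natural term of VP-406702:
  Base: filing + 21 years → 17 April 2002.
  Appellate Stay Credit: +230 days → 3 December 2002.
  Response Delay Deduction: −42 days → 22 October 2002.
Expiry of referenced patent VP-423573:
  Base: filing + 21 years → 31 October 1999.
  Marketing Approval Extension: 1819 days claimed exceeds the 1376-day cap, so +1376 days → 7 August 2003.
  Appellate Stay Credit: +178 days → 1 February 2004.
  Response Delay Deduction: −121 days → 3 October 2003.
Terminal disclaimer: VP-406702 expires on the earlier of 22 October 2002 and 3 October 2003.

October 22, 2002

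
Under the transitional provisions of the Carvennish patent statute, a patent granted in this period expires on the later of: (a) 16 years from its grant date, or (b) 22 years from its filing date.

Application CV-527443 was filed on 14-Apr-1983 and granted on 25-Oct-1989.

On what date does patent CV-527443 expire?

(a) grant + 16 years → 25 October 2005.
(b) filing + 22 years → 14 April 2005.
Later of the two: 25 October 2005.

2005-10-25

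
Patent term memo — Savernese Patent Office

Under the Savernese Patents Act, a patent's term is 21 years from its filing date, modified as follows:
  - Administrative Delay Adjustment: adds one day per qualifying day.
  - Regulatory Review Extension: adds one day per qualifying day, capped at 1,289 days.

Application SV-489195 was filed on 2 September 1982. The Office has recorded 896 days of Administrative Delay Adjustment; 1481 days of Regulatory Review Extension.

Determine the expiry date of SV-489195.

2009-08-26

Base term: filing date + 21 years → 2 September 2003.
Administrative Delay Adjustment: +896 days → 14 February 2006.
Regulatory Review Extension: 1481 days claimed exceeds the 1289-day cap, so +1289 days → 26 August 2009.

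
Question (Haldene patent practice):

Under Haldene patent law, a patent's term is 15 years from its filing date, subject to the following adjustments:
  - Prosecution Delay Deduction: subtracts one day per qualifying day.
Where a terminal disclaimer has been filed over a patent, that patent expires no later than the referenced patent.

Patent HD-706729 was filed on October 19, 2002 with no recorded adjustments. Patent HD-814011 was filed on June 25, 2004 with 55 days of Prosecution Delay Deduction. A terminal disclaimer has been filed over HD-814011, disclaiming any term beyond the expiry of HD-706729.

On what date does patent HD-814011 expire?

Natural term of HD-814011:
  Base: filing + 15 years → 25 June 2019.
  Prosecution Delay Deduction: −55 days → 1 May 2019.
Expiry of referenced patent HD-706729:
  Base: filing + 15 years → 19 October 2017.
Terminal disclaimer: HD-814011 expires on the earlier of 1 May 2019 and 19 October 2017.

2017-10-19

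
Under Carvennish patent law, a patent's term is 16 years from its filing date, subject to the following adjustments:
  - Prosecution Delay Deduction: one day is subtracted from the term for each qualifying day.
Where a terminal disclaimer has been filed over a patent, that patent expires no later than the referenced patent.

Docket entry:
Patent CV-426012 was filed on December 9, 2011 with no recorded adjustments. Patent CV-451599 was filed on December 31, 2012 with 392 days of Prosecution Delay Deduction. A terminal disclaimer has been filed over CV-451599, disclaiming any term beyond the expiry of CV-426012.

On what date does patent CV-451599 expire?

December 5, 2027

Natural term of CV-451599:
  Base: filing + 16 years → 31 December 2028.
  Prosecution Delay Deduction: −392 days → 5 December 2027.
Expiry of referenced patent CV-426012:
  Base: filing + 16 years → 9 December 2027.
Terminal disclaimer: CV-451599 expires on the earlier of 5 December 2027 and 9 December 2027.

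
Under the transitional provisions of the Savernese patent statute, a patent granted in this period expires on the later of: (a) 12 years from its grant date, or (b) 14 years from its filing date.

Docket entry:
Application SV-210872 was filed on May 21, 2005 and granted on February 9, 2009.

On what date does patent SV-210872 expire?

February 9, 2021

(a) grant + 12 years → 9 February 2021.
(b) filing + 14 years → 21 May 2019.
Later of the two: 9 February 2021.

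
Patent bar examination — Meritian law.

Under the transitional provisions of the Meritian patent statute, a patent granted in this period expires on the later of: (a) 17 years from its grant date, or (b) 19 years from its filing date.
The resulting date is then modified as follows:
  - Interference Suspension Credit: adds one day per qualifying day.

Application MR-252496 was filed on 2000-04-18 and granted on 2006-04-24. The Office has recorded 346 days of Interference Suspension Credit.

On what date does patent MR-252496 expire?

April 4, 2024

(a) grant + 17 years → 24 April 2023.
(b) filing + 19 years → 18 April 2019.
Later of the two: 24 April 2023.
Interference Suspension Credit: +346 days → 4 April 2024.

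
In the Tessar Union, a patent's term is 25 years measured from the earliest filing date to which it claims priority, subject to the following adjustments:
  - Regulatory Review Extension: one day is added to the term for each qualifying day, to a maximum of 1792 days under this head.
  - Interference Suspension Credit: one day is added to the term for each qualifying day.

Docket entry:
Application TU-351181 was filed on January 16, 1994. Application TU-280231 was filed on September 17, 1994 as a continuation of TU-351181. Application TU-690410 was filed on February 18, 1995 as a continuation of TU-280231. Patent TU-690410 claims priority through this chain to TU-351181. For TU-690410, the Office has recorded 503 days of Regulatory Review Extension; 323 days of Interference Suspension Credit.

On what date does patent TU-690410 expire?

Earliest priority filing: 16 January 1994.
Base term: 16 January 1994 + 25 years → 16 January 2019.
Regulatory Review Extension: 503 days (within the 1792-day cap) → +503 days → 2 June 2020.
Interference Suspension Credit: +323 days → 21 April 2021.

April 21, 2021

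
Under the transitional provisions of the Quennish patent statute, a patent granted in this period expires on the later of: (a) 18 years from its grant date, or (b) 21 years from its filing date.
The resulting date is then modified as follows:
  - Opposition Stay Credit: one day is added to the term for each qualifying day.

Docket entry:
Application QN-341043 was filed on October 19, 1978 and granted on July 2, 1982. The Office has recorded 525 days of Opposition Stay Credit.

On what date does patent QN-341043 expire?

(a) grant + 18 years → 2 July 2000.
(b) filing + 21 years → 19 October 1999.
Later of the two: 2 July 2000.
Opposition Stay Credit: +525 days → 9 December 2001.

December 9, 2001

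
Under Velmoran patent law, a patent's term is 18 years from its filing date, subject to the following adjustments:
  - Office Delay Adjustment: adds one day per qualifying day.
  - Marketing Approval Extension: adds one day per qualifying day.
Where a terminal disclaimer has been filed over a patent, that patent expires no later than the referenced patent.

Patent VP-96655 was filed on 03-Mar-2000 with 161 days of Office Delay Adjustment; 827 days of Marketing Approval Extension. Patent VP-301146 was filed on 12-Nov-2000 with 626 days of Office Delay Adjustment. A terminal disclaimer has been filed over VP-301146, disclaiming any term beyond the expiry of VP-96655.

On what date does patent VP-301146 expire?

2020-07-30

Natural term of VP-301146:
  Base: filing + 18 years → 12 November 2018.
  Office Delay Adjustment: +626 days → 30 July 2020.
Expiry of referenced patent VP-96655:
  Base: filing + 18 years → 3 March 2018.
  Office Delay Adjustment: +161 days → 11 August 2018.
  Marketing Approval Extension: +827 days → 15 November 2020.
Terminal disclaimer: VP-301146 expires on the earlier of 30 July 2020 and 15 November 2020.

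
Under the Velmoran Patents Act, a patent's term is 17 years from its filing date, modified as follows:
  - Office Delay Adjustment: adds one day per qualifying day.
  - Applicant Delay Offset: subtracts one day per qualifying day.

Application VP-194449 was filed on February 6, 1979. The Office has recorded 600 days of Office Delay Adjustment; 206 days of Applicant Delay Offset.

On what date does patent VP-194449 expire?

Base term: filing date + 17 years → 6 February 1996.
Office Delay Adjustment: +600 days → 28 September 1997.
Applicant Delay Offset: −206 days → 6 March 1997.

March 6, 1997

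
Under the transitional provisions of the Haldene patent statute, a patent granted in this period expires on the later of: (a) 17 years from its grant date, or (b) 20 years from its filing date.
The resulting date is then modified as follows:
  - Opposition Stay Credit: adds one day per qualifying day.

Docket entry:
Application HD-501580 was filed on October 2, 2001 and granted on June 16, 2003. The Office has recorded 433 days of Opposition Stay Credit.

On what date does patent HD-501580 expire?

(a) grant + 17 years → 16 June 2020.
(b) filing + 20 years → 2 October 2021.
Later of the two: 2 October 2021.
Opposition Stay Credit: +433 days → 9 December 2022.

2022-12-09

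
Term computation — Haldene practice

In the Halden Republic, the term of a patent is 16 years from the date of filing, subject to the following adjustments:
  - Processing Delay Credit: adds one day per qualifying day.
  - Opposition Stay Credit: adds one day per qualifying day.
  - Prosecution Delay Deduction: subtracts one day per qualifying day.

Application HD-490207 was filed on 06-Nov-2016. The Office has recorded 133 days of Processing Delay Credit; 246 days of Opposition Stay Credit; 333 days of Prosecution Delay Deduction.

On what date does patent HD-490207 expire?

December 22, 2032

Base term: filing date + 16 years → 6 November 2032.
Processing Delay Credit: +133 days → 19 March 2033.
Opposition Stay Credit: +246 days → 20 November 2033.
Prosecution Delay Deduction: −333 days → 22 December 2032.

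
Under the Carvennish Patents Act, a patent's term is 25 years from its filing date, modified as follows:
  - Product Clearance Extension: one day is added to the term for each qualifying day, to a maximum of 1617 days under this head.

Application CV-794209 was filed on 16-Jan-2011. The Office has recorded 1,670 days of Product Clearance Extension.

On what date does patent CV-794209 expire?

Base term: filing date + 25 years → 16 January 2036.
Product Clearance Extension: 1670 days claimed exceeds the 1617-day cap, so +1617 days → 20 June 2040.

2040-06-20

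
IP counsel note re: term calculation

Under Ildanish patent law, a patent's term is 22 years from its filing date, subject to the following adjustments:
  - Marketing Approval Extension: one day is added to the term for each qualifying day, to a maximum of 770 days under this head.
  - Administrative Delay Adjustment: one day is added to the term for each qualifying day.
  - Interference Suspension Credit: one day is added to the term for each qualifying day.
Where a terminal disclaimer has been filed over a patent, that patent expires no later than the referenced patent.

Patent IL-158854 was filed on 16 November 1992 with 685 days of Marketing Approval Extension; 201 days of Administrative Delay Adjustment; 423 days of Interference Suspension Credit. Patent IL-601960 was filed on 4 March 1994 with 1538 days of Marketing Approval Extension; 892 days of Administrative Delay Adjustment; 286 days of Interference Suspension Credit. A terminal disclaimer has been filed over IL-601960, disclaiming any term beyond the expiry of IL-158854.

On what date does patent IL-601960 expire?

June 17, 2018

Natural term of IL-601960:
  Base: filing + 22 years → 4 March 2016.
  Marketing Approval Extension: 1538 days claimed exceeds the 770-day cap, so +770 days → 13 April 2018.
  Administrative Delay Adjustment: +892 days → 21 September 2020.
  Interference Suspension Credit: +286 days → 4 July 2021.
Expiry of referenced patent IL-158854:
  Base: filing + 22 years → 16 November 2014.
  Marketing Approval Extension: 685 days (within the 770-day cap) → +685 days → 1 October 2016.
  Administrative Delay Adjustment: +201 days → 20 April 2017.
  Interference Suspension Credit: +423 days → 17 June 2018.
Terminal disclaimer: IL-601960 expires on the earlier of 4 July 2021 and 17 June 2018.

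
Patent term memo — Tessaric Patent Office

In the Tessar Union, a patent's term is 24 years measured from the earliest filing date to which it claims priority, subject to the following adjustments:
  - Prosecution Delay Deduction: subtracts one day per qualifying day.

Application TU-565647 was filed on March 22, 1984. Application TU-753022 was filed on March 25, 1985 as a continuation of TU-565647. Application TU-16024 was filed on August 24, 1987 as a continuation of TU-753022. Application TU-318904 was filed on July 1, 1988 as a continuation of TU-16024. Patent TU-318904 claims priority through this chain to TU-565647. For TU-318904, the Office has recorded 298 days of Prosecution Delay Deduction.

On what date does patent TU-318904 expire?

Earliest priority filing: 22 March 1984.
Base term: 22 March 1984 + 24 years → 22 March 2008.
Prosecution Delay Deduction: −298 days → 29 May 2007.

2007-05-29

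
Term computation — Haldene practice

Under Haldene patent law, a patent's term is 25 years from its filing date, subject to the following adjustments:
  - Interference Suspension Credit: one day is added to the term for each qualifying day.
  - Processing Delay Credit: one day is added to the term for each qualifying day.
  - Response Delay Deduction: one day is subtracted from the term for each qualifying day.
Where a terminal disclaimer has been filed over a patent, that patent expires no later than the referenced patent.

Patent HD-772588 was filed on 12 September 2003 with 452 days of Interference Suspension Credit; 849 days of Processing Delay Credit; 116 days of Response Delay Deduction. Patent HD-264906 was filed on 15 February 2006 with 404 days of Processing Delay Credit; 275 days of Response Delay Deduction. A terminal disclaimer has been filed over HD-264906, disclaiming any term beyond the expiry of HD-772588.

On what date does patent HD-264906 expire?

Natural term of HD-264906:
  Base: filing + 25 years → 15 February 2031.
  Processing Delay Credit: +404 days → 25 March 2032.
  Response Delay Deduction: −275 days → 24 June 2031.
Expiry of referenced patent HD-772588:
  Base: filing + 25 years → 12 September 2028.
  Interference Suspension Credit: +452 days → 8 December 2029.
  Processing Delay Credit: +849 days → 5 April 2032.
  Response Delay Deduction: −116 days → 11 December 2031.
Terminal disclaimer: HD-264906 expires on the earlier of 24 June 2031 and 11 December 2031.

2031-06-24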